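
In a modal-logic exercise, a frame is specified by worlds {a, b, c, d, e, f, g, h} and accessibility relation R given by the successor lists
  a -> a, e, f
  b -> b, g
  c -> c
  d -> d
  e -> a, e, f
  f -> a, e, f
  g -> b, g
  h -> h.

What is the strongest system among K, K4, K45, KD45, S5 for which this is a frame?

Transitive (axiom 4): yes — every two-step R-path is closed by a direct edge.
Euclidean (axiom 5): yes — any two successors of a common world are R-related.
Serial (axiom D): yes — every world has a successor (e.g. a R a).
Reflexive (axiom T): yes — every world is R-related to itself.
So F validates K, K4, K45, KD45, S5. The strongest is S5.

S5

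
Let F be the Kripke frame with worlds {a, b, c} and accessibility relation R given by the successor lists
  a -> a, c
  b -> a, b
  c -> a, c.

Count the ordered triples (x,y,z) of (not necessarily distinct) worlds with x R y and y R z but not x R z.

1

Enumerating: (b,a,c).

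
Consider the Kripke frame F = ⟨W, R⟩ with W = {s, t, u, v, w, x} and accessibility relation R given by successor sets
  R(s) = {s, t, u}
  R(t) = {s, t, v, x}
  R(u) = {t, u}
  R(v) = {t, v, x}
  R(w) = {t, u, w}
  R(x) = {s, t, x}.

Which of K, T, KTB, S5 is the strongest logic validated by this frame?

Reflexive (axiom T): yes — every world is R-related to itself.
Symmetric (axiom B): no — s R u but not u R s.
Euclidean (axiom 5): no — s R t and s R u, but not t R u.
So F validates K, T; KTB would additionally require R to be symmetric. The strongest is T.

T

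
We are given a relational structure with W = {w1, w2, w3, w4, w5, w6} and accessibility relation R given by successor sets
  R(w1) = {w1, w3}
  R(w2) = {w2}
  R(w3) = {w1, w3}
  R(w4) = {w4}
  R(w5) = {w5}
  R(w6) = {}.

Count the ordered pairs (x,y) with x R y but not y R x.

R is symmetric; there are no such tuples.

0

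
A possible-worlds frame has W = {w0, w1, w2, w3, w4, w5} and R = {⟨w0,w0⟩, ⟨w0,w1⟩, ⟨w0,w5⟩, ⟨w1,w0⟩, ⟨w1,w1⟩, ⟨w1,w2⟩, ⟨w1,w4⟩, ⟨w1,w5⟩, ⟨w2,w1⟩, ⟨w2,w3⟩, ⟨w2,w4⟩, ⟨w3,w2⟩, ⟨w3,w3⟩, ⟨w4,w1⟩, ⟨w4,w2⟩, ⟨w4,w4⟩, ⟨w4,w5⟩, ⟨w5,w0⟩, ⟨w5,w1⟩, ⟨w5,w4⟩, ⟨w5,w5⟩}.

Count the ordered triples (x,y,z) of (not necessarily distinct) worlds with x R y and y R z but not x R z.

17

Enumerating: (w0,w1,w2), (w0,w1,w4), (w0,w5,w4), (w1,w2,w3), (w2,w1,w0), (w2,w1,w2), (w2,w1,w5), (w2,w3,w2), (w2,w4,w2), (w2,w4,w5), (w3,w2,w1), (w3,w2,w4), (w4,w1,w0), (w4,w2,w3), (w4,w5,w0), (w5,w1,w2), (w5,w4,w2).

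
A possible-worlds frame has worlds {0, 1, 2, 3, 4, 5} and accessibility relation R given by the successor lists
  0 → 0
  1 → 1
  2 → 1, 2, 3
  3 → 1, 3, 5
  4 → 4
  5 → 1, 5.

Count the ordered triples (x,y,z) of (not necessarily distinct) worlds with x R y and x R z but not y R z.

7

Enumerating: (2,1,2), (2,1,3), (2,3,2), (3,1,3), (3,1,5), (3,5,3), (5,1,5).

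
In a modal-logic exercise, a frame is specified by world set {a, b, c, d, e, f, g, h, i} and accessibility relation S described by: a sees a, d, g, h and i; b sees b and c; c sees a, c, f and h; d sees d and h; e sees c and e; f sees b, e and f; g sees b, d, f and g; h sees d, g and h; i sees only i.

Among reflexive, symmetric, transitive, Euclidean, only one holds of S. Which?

reflexive

Reflexive: yes — every world is S-related to itself.
Symmetric: no — a S d but not d S a.
Transitive: no — a S g and g S b, but not a S b.
Euclidean: no — a S d and a S g, but not d S g.
Only reflexive holds.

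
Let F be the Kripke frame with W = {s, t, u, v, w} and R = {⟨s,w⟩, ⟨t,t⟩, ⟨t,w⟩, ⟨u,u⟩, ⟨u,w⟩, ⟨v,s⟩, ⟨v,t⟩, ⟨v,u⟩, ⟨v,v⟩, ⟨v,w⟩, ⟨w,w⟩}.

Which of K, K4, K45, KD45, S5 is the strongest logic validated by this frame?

K4

Transitive (axiom 4): yes — every two-step R-path is closed by a direct edge.
Euclidean (axiom 5): no — v R s and v R t, but not s R t.
Serial (axiom D): yes — every world has a successor (e.g. s R w).
Reflexive (axiom T): no — s is not related to itself.
So F validates K, K4; K45 would additionally require R to be Euclidean. The strongest is K4.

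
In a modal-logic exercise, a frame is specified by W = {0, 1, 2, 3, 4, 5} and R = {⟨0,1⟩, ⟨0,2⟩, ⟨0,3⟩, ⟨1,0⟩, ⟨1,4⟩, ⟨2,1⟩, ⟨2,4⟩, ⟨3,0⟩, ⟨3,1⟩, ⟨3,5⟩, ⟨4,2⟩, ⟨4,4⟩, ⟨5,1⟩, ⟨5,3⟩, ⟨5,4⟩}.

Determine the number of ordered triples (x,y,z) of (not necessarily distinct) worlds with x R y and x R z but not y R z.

25

Enumerating: (0,1,1), (0,1,2), (0,1,3), (0,2,2), (0,2,3), (0,3,2), (0,3,3), (1,0,0), (1,0,4), (1,4,0), (2,1,1), (2,4,1), … and 13 more.
Total: 25.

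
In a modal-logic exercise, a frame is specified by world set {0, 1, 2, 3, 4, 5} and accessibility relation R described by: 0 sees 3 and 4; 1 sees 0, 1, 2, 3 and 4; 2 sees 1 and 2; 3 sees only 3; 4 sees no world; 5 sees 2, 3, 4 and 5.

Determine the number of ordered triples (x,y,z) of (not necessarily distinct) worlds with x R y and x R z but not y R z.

Enumerating: (0,3,4), (0,4,3), (0,4,4), (1,0,0), (1,0,1), (1,0,2), (1,2,0), (1,2,3), (1,2,4), (1,3,0), (1,3,1), (1,3,2), … and 16 more.
Total: 28.

28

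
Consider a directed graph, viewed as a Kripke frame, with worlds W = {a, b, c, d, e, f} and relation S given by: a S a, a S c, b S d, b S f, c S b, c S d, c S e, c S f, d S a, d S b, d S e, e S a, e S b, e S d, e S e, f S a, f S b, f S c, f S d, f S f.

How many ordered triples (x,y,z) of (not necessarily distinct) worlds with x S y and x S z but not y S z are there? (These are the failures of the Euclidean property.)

Enumerating: (a,c,a), (a,c,c), (b,d,d), (b,d,f), (c,b,b), (c,b,e), (c,d,d), (c,d,f), (c,e,f), (c,f,e), (d,a,b), (d,a,e), … and 21 more.
Total: 33.

33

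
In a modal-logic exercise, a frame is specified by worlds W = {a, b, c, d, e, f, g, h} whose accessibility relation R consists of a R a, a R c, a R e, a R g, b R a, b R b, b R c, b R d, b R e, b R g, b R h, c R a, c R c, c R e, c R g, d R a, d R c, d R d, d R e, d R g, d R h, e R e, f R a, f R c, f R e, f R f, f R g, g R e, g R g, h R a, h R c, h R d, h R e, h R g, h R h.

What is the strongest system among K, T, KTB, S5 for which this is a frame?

Reflexive (axiom T): yes — every world is R-related to itself.
Symmetric (axiom B): no — a R e but not e R a.
Euclidean (axiom 5): no — a R e and a R c, but not e R c.
So F validates K, T; KTB would additionally require R to be symmetric. The strongest is T.

T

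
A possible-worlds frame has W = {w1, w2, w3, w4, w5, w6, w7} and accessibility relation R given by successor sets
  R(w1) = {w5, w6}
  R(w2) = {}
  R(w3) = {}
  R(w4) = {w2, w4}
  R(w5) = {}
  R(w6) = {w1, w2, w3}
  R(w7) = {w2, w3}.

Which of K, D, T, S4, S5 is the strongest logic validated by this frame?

Serial (axiom D): no — w2 has no R-successor.
Reflexive (axiom T): no — w1 is not related to itself.
Transitive (axiom 4): no — w1 R w6 and w6 R w2, but not w1 R w2.
Euclidean (axiom 5): no — w1 R w5 and w1 R w6, but not w5 R w6.
So F validates K; D would additionally require R to be serial. The strongest is K.

K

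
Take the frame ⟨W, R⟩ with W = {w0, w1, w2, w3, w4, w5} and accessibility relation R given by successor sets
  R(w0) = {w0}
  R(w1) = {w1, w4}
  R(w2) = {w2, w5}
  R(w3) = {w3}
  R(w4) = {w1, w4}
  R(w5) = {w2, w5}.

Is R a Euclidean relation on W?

Euclidean: yes — any two successors of a common world are R-related.

Yes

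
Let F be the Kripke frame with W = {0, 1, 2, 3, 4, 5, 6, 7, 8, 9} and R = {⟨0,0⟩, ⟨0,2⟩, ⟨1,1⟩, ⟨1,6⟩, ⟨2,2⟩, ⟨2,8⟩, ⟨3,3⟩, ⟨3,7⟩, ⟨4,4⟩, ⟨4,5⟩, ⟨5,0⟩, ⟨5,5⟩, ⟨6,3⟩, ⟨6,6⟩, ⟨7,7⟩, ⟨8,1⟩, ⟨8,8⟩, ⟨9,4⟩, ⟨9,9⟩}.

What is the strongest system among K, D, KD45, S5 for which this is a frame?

Serial (axiom D): yes — every world has a successor (e.g. 0 R 0).
Euclidean (axiom 5): no — 0 R 2 and 0 R 0, but not 2 R 0.
Transitive (axiom 4): no — 0 R 2 and 2 R 8, but not 0 R 8.
Reflexive (axiom T): yes — every world is R-related to itself.
So F validates K, D; KD45 would additionally require R to be Euclidean and transitive. The strongest is D.

D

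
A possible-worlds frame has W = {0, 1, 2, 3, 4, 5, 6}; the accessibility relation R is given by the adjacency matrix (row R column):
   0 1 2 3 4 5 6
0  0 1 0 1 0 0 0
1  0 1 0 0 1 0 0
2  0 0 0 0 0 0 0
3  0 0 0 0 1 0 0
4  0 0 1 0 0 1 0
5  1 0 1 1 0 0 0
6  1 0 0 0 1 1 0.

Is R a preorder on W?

Reflexive: no — 0 is not related to itself.
Transitive: no — 0 R 1 and 1 R 4, but not 0 R 4.
So R is not a preorder.

No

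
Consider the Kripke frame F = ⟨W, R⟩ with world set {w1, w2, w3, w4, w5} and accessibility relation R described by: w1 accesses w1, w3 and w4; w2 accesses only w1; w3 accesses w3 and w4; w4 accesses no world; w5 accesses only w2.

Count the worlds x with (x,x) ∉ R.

3

Enumerating: w2, w4, w5.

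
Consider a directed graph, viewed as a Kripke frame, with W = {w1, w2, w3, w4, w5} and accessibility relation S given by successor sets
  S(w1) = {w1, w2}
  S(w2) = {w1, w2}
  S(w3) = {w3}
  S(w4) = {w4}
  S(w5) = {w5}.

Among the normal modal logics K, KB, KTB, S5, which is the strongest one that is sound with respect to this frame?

Symmetric (axiom B): yes — every pair in S has its reverse in S.
Reflexive (axiom T): yes — every world is S-related to itself.
Euclidean (axiom 5): yes — any two successors of a common world are S-related.
So F validates K, KB, KTB, S5. The strongest is S5.

S5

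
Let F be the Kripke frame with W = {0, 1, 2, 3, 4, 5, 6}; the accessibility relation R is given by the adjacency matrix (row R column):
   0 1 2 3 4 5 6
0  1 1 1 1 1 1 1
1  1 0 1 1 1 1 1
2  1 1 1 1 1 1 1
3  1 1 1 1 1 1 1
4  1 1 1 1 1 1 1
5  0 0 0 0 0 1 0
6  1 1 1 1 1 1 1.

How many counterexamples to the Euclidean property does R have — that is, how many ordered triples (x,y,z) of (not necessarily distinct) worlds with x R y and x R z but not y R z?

40

Enumerating: (0,1,1), (0,5,0), (0,5,1), (0,5,2), (0,5,3), (0,5,4), (0,5,6), (1,5,0), (1,5,2), (1,5,3), (1,5,4), (1,5,6), … and 28 more.
Total: 40.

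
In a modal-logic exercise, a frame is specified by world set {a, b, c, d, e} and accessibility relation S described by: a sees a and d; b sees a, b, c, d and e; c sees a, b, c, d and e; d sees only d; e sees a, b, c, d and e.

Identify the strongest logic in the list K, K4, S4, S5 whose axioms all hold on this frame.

Transitive (axiom 4): yes — every two-step S-path is closed by a direct edge.
Reflexive (axiom T): yes — every world is S-related to itself.
Euclidean (axiom 5): no — b S a and b S c, but not a S c.
So F validates K, K4, S4; S5 would additionally require S to be Euclidean. The strongest is S4.

S4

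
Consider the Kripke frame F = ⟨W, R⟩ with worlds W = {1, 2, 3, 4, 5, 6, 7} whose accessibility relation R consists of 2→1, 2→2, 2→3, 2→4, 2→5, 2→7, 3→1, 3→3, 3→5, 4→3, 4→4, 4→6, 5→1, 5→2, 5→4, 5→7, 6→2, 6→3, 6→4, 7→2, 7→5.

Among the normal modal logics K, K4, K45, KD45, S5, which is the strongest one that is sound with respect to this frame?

Transitive (axiom 4): no — 2 R 4 and 4 R 6, but not 2 R 6.
Euclidean (axiom 5): no — 2 R 1 and 2 R 3, but not 1 R 3.
Serial (axiom D): no — 1 has no R-successor.
Reflexive (axiom T): no — 1 is not related to itself.
So F validates K; K4 would additionally require R to be transitive. The strongest is K.

K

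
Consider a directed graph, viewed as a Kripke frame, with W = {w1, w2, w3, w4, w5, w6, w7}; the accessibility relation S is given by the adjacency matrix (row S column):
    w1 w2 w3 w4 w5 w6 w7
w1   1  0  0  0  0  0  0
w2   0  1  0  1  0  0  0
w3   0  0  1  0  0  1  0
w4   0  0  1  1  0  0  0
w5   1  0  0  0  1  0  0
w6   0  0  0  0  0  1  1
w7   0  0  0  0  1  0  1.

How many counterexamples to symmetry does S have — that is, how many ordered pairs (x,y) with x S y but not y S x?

6

Enumerating: (w2,w4), (w3,w6), (w4,w3), (w5,w1), (w6,w7), (w7,w5).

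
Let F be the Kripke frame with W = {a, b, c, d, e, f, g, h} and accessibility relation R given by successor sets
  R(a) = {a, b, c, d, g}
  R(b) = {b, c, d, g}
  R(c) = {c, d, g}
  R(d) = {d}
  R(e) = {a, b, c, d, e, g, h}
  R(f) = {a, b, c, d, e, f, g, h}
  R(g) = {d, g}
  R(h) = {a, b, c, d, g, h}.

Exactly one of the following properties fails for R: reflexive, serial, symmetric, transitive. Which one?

Reflexive: yes — every world is R-related to itself.
Serial: yes — every world has a successor (e.g. a R a).
Symmetric: no — a R b but not b R a.
Transitive: yes — every two-step R-path is closed by a direct edge.
Only symmetric fails.

symmetric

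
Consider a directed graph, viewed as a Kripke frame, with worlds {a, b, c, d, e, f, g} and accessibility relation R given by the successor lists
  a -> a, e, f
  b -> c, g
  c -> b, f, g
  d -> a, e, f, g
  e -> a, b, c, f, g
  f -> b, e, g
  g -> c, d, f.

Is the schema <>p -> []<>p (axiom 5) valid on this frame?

No

By correspondence theory, 5 is valid on a frame iff R is Euclidean.
Euclidean: no — c R b and c R f, but not b R f.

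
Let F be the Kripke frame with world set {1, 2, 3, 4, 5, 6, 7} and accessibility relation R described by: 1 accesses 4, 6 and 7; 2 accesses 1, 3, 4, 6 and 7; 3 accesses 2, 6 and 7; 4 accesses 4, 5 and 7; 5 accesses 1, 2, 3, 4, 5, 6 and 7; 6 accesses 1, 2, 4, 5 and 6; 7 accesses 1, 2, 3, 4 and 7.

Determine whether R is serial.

Serial: yes — every world has a successor (e.g. 1 R 4).

Yes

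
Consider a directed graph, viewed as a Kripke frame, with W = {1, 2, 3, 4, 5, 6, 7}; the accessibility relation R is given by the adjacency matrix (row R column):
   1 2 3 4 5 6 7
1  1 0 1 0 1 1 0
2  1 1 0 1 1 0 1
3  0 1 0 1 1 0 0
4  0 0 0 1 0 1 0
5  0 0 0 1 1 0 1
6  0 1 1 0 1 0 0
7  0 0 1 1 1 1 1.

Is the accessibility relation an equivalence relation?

No

Reflexive: no — 3 is not related to itself.
Symmetric: no — 1 R 3 but not 3 R 1.
Transitive: no — 1 R 3 and 3 R 2, but not 1 R 2.
So R is not an equivalence relation.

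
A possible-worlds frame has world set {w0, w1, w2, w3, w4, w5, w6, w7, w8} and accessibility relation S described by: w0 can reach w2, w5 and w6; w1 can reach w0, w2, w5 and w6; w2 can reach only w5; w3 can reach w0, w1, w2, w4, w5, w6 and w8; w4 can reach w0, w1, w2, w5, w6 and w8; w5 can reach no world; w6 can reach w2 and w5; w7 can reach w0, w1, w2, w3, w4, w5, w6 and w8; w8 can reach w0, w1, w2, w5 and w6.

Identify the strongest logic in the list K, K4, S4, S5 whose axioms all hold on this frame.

K4

Transitive (axiom 4): yes — every two-step S-path is closed by a direct edge.
Reflexive (axiom T): no — w0 is not related to itself.
Euclidean (axiom 5): no — w0 S w2 and w0 S w6, but not w2 S w6.
So F validates K, K4; S4 would additionally require S to be reflexive. The strongest is K4.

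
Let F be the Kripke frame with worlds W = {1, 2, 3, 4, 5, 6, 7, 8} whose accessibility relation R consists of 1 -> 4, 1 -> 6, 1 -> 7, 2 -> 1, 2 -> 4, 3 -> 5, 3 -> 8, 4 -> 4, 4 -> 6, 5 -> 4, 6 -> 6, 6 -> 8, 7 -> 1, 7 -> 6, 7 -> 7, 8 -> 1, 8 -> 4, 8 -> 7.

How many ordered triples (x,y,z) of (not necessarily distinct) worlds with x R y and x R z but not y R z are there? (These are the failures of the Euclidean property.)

Enumerating: (1,4,7), (1,6,4), (1,6,7), (1,7,4), (2,1,1), (2,4,1), (3,5,5), (3,5,8), (3,8,5), (3,8,8), (4,6,4), (6,8,6), … and 8 more.
Total: 20.

20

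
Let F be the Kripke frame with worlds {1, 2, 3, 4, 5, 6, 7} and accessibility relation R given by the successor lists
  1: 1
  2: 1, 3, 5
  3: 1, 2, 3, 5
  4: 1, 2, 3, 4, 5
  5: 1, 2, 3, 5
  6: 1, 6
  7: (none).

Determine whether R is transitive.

Transitive: no — 2 R 3 and 3 R 2, but not 2 R 2.

No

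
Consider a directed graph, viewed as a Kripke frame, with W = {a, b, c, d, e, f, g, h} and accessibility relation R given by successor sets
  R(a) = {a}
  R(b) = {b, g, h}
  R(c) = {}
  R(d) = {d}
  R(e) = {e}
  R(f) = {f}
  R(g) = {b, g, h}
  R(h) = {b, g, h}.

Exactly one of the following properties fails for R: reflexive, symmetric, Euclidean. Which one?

Reflexive: no — c is not related to itself.
Symmetric: yes — every pair in R has its reverse in R.
Euclidean: yes — any two successors of a common world are R-related.
Only reflexive fails.

reflexive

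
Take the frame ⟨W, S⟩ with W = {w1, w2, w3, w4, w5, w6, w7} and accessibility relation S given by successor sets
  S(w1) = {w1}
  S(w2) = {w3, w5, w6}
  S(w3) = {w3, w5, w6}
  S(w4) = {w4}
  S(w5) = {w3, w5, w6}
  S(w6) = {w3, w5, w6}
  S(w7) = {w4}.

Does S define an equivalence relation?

Reflexive: no — w2 is not related to itself.
Symmetric: no — w2 S w3 but not w3 S w2.
Transitive: yes — every two-step S-path is closed by a direct edge.
So S is not an equivalence relation.

No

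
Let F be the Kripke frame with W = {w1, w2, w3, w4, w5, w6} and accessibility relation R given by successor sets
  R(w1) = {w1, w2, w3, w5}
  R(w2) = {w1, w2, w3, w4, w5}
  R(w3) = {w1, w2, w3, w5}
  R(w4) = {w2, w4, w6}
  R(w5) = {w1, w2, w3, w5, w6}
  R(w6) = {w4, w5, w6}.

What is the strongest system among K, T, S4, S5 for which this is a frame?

T

Reflexive (axiom T): yes — every world is R-related to itself.
Transitive (axiom 4): no — w1 R w2 and w2 R w4, but not w1 R w4.
Euclidean (axiom 5): no — w2 R w1 and w2 R w4, but not w1 R w4.
So F validates K, T; S4 would additionally require R to be transitive. The strongest is T.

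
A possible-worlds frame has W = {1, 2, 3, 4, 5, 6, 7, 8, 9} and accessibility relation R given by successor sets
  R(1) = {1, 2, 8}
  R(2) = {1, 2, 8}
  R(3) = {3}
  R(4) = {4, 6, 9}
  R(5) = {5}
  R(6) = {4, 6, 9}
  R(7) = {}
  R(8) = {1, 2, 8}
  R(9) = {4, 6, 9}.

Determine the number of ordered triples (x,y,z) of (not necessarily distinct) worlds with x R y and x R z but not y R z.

0

R is Euclidean; there are no such tuples.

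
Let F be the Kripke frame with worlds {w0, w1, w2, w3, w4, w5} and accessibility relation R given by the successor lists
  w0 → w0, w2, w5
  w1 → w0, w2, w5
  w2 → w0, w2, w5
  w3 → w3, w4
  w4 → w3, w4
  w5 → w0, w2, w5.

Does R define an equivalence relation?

No

Reflexive: no — w1 is not related to itself.
Symmetric: no — w1 R w0 but not w0 R w1.
Transitive: yes — every two-step R-path is closed by a direct edge.
So R is not an equivalence relation.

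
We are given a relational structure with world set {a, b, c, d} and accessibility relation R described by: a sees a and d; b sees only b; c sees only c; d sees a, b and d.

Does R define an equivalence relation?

Reflexive: yes — every world is R-related to itself.
Symmetric: no — d R b but not b R d.
Transitive: no — a R d and d R b, but not a R b.
So R is not an equivalence relation.

No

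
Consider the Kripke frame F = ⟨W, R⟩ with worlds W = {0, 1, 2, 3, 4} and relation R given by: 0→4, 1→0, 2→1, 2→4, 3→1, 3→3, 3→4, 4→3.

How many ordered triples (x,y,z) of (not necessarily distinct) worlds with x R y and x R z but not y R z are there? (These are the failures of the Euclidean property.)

Enumerating: (0,4,4), (1,0,0), (2,1,1), (2,1,4), (2,4,1), (2,4,4), (3,1,1), (3,1,3), (3,1,4), (3,4,1), (3,4,4).

11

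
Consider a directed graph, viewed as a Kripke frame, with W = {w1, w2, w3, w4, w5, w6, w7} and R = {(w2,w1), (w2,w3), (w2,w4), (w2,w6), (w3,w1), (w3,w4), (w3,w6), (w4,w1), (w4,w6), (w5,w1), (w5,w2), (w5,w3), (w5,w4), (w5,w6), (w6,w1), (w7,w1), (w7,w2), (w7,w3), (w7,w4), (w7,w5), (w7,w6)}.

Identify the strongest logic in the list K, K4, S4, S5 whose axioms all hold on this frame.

Transitive (axiom 4): yes — every two-step R-path is closed by a direct edge.
Reflexive (axiom T): no — w1 is not related to itself.
Euclidean (axiom 5): no — w2 R w1 and w2 R w3, but not w1 R w3.
So F validates K, K4; S4 would additionally require R to be reflexive. The strongest is K4.

K4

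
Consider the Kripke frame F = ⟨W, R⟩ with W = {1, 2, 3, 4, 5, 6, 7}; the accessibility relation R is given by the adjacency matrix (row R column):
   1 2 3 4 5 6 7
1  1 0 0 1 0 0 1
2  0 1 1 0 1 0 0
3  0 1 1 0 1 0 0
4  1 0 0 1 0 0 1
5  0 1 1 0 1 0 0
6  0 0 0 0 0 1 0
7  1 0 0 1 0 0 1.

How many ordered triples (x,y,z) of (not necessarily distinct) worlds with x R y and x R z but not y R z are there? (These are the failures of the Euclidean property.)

0

R is Euclidean; there are no such tuples.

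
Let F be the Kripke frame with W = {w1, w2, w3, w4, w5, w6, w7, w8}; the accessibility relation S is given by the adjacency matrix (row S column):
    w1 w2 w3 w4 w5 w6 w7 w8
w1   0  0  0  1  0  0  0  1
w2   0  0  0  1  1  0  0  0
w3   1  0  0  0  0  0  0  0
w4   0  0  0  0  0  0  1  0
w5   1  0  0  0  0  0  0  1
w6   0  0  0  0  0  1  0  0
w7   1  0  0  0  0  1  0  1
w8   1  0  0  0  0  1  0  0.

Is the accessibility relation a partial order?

Reflexive: no — w1 is not related to itself.
Transitive: no — w1 S w4 and w4 S w7, but not w1 S w7.
Antisymmetric: no — w1 S w8 and w8 S w1 with w1 ≠ w8.
So S is not a partial order.

No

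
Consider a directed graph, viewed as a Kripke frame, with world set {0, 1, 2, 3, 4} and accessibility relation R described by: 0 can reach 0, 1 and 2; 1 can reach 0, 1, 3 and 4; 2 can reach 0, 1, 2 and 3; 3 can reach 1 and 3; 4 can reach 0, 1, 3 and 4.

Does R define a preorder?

Reflexive: yes — every world is R-related to itself.
Transitive: no — 0 R 1 and 1 R 3, but not 0 R 3.
So R is not a preorder.

No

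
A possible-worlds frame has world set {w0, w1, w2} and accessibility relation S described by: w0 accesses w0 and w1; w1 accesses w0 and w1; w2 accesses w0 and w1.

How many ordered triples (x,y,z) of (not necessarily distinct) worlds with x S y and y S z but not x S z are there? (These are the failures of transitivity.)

0

S is transitive; there are no such tuples.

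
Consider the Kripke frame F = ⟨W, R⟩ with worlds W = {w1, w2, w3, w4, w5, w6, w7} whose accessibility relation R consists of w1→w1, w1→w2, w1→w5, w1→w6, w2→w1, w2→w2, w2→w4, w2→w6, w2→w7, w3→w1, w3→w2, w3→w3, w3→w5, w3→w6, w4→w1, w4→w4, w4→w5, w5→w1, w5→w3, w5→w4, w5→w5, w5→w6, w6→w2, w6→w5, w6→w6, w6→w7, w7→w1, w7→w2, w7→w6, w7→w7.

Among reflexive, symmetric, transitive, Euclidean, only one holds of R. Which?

reflexive

Reflexive: yes — every world is R-related to itself.
Symmetric: no — w1 R w6 but not w6 R w1.
Transitive: no — w1 R w2 and w2 R w4, but not w1 R w4.
Euclidean: no — w1 R w2 and w1 R w5, but not w2 R w5.
Only reflexive holds.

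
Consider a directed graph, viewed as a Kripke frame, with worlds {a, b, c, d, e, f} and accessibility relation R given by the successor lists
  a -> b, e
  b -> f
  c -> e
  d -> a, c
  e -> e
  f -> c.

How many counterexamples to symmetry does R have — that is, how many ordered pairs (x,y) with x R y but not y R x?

Enumerating: (a,b), (a,e), (b,f), (c,e), (d,a), (d,c), (f,c).

7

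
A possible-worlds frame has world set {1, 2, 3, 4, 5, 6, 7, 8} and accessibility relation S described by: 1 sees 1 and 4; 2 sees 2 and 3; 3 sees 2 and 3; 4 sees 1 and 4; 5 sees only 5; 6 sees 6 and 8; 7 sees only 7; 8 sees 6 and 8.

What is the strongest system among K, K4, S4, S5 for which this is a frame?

Transitive (axiom 4): yes — every two-step S-path is closed by a direct edge.
Reflexive (axiom T): yes — every world is S-related to itself.
Euclidean (axiom 5): yes — any two successors of a common world are S-related.
So F validates K, K4, S4, S5. The strongest is S5.

S5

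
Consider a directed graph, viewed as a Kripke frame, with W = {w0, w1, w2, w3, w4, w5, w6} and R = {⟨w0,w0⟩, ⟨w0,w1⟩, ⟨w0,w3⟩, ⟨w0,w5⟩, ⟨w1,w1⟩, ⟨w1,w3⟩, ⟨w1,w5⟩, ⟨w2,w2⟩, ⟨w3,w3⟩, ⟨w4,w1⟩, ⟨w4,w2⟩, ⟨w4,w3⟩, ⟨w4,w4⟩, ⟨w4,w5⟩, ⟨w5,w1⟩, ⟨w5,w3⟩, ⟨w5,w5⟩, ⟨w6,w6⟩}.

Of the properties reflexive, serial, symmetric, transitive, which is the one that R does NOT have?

Reflexive: yes — every world is R-related to itself.
Serial: yes — every world has a successor (e.g. w0 R w0).
Symmetric: no — w0 R w1 but not w1 R w0.
Transitive: yes — every two-step R-path is closed by a direct edge.
Only symmetric fails.

symmetric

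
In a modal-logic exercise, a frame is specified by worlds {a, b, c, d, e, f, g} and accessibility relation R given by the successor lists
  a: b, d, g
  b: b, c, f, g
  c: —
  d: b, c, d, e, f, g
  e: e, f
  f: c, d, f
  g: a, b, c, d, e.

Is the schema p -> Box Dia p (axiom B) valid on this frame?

Axiom B corresponds to the accessibility relation being symmetric.
Symmetric: no — a R b but not b R a.

No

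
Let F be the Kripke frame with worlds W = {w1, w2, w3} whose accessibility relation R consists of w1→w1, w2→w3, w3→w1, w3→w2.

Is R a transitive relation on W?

Transitive: no — w2 R w3 and w3 R w1, but not w2 R w1.

No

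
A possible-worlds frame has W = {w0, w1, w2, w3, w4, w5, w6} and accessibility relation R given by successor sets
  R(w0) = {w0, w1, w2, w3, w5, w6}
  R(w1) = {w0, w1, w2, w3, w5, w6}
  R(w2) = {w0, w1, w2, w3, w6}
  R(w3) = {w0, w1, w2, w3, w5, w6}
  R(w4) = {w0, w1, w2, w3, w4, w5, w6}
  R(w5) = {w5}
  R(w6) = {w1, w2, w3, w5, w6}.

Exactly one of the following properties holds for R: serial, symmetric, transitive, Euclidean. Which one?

Serial: yes — every world has a successor (e.g. w0 R w0).
Symmetric: no — w0 R w5 but not w5 R w0.
Transitive: no — w2 R w0 and w0 R w5, but not w2 R w5.
Euclidean: no — w0 R w2 and w0 R w5, but not w2 R w5.
Only serial holds.

serial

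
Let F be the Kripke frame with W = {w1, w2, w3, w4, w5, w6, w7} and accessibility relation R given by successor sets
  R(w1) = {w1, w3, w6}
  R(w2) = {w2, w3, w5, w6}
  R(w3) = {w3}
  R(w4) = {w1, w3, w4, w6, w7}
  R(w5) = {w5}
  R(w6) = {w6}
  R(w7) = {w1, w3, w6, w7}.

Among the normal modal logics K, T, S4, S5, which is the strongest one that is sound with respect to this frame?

S4

Reflexive (axiom T): yes — every world is R-related to itself.
Transitive (axiom 4): yes — every two-step R-path is closed by a direct edge.
Euclidean (axiom 5): no — w1 R w3 and w1 R w6, but not w3 R w6.
So F validates K, T, S4; S5 would additionally require R to be Euclidean. The strongest is S4.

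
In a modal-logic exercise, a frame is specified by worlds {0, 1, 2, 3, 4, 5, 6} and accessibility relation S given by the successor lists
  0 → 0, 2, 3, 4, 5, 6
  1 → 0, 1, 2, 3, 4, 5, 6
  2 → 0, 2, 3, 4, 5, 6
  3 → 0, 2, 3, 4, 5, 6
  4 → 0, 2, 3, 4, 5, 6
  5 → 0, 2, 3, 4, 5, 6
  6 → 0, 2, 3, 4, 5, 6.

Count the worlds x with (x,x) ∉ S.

0

S is reflexive; there are no such worlds.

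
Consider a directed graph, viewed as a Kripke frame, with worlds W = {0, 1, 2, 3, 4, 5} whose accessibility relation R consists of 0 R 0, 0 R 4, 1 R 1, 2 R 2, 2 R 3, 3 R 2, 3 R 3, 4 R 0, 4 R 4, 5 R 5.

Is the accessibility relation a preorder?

Reflexive: yes — every world is R-related to itself.
Transitive: yes — every two-step R-path is closed by a direct edge.
So R is a preorder.

Yes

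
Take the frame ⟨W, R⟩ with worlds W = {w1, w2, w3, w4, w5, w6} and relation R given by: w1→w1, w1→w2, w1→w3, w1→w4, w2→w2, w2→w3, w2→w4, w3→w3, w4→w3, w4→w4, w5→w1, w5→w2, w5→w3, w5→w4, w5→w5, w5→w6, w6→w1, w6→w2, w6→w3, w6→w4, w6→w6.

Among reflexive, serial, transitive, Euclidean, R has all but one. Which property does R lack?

Euclidean

Reflexive: yes — every world is R-related to itself.
Serial: yes — every world has a successor (e.g. w1 R w1).
Transitive: yes — every two-step R-path is closed by a direct edge.
Euclidean: no — w1 R w3 and w1 R w2, but not w3 R w2.
Only Euclidean fails.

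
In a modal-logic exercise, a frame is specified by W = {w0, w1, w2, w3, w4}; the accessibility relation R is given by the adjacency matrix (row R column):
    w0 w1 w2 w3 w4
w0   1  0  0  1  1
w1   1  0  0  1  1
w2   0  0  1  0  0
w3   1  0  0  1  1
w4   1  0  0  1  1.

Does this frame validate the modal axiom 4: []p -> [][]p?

Yes

The schema 4 characterises exactly the transitive frames.
Transitive: yes — every two-step R-path is closed by a direct edge.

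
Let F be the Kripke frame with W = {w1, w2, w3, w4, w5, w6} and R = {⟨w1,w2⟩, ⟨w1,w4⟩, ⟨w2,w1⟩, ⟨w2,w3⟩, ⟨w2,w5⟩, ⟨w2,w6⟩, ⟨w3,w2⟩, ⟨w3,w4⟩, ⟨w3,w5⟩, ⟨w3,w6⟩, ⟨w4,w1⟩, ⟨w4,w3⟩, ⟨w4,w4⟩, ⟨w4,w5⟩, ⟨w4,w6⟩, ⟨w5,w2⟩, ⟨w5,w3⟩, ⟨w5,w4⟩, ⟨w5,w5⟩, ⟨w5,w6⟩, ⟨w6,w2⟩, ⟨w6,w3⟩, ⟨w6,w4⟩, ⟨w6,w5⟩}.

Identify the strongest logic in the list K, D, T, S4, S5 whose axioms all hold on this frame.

D

Serial (axiom D): yes — every world has a successor (e.g. w1 R w2).
Reflexive (axiom T): no — w1 is not related to itself.
Transitive (axiom 4): no — w1 R w2 and w2 R w3, but not w1 R w3.
Euclidean (axiom 5): no — w1 R w2 and w1 R w4, but not w2 R w4.
So F validates K, D; T would additionally require R to be reflexive. The strongest is D.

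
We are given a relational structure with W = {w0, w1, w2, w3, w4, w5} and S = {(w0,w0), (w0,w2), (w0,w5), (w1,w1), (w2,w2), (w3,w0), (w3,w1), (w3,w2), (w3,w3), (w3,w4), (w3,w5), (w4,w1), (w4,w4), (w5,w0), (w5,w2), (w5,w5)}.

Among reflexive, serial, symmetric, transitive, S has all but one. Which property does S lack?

symmetric

Reflexive: yes — every world is S-related to itself.
Serial: yes — every world has a successor (e.g. w0 S w0).
Symmetric: no — w0 S w2 but not w2 S w0.
Transitive: yes — every two-step S-path is closed by a direct edge.
Only symmetric fails.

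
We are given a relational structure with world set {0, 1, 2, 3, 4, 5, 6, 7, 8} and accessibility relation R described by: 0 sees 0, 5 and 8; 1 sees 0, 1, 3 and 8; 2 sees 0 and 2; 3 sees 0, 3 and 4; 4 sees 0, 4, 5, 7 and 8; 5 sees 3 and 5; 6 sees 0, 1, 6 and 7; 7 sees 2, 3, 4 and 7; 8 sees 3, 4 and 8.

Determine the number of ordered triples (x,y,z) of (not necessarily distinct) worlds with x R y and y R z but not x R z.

Enumerating: (0,5,3), (0,8,3), (0,8,4), (1,0,5), (1,3,4), (1,8,4), (2,0,5), (2,0,8), (3,0,5), (3,0,8), (3,4,5), (3,4,7), … and 23 more.
Total: 35.

35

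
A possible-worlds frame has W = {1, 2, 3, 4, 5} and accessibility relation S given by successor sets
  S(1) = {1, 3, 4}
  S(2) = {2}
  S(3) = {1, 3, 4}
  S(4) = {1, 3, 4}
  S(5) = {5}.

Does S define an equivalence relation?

Yes

Reflexive: yes — every world is S-related to itself.
Symmetric: yes — every pair in S has its reverse in S.
Transitive: yes — every two-step S-path is closed by a direct edge.
So S is an equivalence relation.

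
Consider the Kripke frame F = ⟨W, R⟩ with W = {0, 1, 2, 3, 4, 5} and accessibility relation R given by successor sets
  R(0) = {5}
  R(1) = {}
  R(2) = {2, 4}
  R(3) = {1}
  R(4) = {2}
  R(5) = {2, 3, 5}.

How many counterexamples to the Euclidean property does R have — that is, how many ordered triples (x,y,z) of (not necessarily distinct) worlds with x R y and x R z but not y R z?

Enumerating: (2,4,4), (3,1,1), (5,2,3), (5,2,5), (5,3,2), (5,3,3), (5,3,5).

7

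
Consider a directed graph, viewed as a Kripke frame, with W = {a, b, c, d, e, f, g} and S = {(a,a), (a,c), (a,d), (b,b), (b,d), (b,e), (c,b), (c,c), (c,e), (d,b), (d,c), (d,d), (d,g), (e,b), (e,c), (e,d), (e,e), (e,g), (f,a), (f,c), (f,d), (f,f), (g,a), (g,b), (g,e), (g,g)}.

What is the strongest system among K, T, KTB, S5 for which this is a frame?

Reflexive (axiom T): yes — every world is S-related to itself.
Symmetric (axiom B): no — a S c but not c S a.
Euclidean (axiom 5): no — a S c and a S d, but not c S d.
So F validates K, T; KTB would additionally require S to be symmetric. The strongest is T.

T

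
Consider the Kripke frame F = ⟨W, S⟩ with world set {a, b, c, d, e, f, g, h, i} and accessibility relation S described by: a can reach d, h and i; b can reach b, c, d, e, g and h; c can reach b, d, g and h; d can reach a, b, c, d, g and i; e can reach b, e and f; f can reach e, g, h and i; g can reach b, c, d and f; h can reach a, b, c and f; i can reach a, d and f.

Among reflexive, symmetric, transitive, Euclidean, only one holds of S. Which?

Reflexive: no — a is not related to itself.
Symmetric: yes — every pair in S has its reverse in S.
Transitive: no — a S d and d S b, but not a S b.
Euclidean: no — a S d and a S h, but not d S h.
Only symmetric holds.

symmetric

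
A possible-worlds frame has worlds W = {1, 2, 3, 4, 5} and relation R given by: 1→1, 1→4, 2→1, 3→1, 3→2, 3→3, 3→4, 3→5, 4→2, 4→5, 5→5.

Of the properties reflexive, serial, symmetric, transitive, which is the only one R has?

Reflexive: no — 2 is not related to itself.
Serial: yes — every world has a successor (e.g. 1 R 1).
Symmetric: no — 1 R 4 but not 4 R 1.
Transitive: no — 1 R 4 and 4 R 2, but not 1 R 2.
Only serial holds.

serial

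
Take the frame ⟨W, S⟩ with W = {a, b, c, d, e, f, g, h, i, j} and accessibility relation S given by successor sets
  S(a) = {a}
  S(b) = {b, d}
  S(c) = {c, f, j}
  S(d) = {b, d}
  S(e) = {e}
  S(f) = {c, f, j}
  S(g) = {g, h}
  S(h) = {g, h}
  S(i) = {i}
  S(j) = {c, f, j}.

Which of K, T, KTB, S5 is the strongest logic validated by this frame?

S5

Reflexive (axiom T): yes — every world is S-related to itself.
Symmetric (axiom B): yes — every pair in S has its reverse in S.
Euclidean (axiom 5): yes — any two successors of a common world are S-related.
So F validates K, T, KTB, S5. The strongest is S5.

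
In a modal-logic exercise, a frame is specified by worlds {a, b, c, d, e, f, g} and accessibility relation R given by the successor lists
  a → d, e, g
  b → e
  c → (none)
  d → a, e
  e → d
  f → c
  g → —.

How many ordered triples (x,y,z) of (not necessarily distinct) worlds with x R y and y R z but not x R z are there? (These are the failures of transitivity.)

Enumerating: (a,d,a), (b,e,d), (d,a,d), (d,a,g), (d,e,d), (e,d,a), (e,d,e).

7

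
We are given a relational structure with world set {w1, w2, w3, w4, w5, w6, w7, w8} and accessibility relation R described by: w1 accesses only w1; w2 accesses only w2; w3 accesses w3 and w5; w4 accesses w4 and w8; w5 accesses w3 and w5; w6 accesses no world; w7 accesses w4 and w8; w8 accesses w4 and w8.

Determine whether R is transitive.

Yes

Transitive: yes — every two-step R-path is closed by a direct edge.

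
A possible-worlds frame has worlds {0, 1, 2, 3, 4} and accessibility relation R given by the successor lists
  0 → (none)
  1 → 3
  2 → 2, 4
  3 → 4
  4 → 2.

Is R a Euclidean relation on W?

Euclidean: no — 1 R 3 and 1 R 3, but not 3 R 3.

No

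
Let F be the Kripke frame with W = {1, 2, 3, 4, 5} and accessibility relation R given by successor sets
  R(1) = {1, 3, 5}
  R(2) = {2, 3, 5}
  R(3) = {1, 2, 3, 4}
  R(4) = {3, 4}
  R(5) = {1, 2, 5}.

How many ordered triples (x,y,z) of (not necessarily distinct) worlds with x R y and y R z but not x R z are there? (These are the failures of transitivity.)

12

Enumerating: (1,3,2), (1,3,4), (1,5,2), (2,3,1), (2,3,4), (2,5,1), (3,1,5), (3,2,5), (4,3,1), (4,3,2), (5,1,3), (5,2,3).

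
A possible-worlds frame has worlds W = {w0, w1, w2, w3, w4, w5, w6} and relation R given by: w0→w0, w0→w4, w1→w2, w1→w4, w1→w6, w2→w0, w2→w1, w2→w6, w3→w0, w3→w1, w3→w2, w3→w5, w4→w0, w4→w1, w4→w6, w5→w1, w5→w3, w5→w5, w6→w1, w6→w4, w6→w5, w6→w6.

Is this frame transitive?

No

Transitive: no — w0 R w4 and w4 R w1, but not w0 R w1.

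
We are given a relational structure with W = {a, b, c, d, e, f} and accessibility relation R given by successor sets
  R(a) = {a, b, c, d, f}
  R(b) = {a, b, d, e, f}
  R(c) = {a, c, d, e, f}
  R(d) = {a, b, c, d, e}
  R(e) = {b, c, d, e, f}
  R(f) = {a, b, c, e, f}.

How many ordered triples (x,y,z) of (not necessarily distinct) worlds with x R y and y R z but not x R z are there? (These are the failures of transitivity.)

24

Enumerating: (a,b,e), (a,c,e), (a,d,e), (a,f,e), (b,a,c), (b,d,c), (b,e,c), (b,f,c), (c,a,b), (c,d,b), (c,e,b), (c,f,b), … and 12 more.
Total: 24.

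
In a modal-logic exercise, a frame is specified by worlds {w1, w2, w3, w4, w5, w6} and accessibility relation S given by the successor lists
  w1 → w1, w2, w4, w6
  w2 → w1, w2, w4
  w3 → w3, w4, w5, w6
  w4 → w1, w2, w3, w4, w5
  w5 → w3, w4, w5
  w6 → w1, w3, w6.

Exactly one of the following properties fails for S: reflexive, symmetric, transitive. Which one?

transitive

Reflexive: yes — every world is S-related to itself.
Symmetric: yes — every pair in S has its reverse in S.
Transitive: no — w1 S w4 and w4 S w3, but not w1 S w3.
Only transitive fails.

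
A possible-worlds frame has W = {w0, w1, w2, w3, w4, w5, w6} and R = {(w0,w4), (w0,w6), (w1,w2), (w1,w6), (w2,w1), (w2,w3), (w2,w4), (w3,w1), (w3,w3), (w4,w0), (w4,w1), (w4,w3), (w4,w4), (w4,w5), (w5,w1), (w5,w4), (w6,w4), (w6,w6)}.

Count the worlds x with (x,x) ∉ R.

Enumerating: w0, w1, w2, w5.

4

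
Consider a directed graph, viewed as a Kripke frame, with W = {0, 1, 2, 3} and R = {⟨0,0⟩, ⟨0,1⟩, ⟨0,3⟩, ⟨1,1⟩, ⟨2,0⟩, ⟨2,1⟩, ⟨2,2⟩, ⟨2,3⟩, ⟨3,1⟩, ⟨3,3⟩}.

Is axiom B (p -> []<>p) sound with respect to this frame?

No

Axiom B corresponds to the accessibility relation being symmetric.
Symmetric: no — 0 R 1 but not 1 R 0.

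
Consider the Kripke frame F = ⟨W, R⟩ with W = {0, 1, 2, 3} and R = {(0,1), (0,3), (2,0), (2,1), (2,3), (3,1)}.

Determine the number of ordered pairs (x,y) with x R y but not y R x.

Enumerating: (0,1), (0,3), (2,0), (2,1), (2,3), (3,1).

6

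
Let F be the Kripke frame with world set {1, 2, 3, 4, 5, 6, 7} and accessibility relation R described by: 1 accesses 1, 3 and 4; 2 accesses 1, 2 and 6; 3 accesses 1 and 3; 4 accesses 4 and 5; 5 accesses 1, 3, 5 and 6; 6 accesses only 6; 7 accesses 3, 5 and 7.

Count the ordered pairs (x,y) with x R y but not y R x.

9

Enumerating: (1,4), (2,1), (2,6), (4,5), (5,1), (5,3), (5,6), (7,3), (7,5).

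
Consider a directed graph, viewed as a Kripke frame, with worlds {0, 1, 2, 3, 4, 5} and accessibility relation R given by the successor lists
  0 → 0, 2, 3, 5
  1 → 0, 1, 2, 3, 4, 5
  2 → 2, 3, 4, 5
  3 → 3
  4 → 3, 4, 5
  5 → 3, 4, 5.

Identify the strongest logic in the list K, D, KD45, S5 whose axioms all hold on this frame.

D

Serial (axiom D): yes — every world has a successor (e.g. 0 R 0).
Euclidean (axiom 5): no — 0 R 3 and 0 R 2, but not 3 R 2.
Transitive (axiom 4): no — 0 R 2 and 2 R 4, but not 0 R 4.
Reflexive (axiom T): yes — every world is R-related to itself.
So F validates K, D; KD45 would additionally require R to be Euclidean and transitive. The strongest is D.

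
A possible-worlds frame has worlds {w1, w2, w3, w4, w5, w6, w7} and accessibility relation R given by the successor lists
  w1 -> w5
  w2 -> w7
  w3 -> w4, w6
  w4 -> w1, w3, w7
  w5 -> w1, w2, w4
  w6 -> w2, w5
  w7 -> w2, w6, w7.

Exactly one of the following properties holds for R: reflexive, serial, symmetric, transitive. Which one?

Reflexive: no — w1 is not related to itself.
Serial: yes — every world has a successor (e.g. w1 R w5).
Symmetric: no — w3 R w6 but not w6 R w3.
Transitive: no — w1 R w5 and w5 R w2, but not w1 R w2.
Only serial holds.

serial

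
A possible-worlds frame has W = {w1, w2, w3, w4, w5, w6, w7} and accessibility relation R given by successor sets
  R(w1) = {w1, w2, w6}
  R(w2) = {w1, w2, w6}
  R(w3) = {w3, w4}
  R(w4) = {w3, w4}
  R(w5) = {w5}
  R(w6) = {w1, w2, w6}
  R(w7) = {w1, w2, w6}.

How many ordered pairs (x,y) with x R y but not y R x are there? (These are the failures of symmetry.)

3

Enumerating: (w7,w1), (w7,w2), (w7,w6).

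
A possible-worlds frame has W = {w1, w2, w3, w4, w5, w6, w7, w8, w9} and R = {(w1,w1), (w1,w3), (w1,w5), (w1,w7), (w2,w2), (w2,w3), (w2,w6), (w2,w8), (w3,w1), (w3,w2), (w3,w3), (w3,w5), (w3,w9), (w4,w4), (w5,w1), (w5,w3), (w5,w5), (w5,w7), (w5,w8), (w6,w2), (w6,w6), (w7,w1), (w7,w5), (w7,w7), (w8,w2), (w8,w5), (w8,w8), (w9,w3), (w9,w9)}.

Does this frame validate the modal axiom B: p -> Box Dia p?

Yes

Axiom B corresponds to the accessibility relation being symmetric.
Symmetric: yes — every pair in R has its reverse in R.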